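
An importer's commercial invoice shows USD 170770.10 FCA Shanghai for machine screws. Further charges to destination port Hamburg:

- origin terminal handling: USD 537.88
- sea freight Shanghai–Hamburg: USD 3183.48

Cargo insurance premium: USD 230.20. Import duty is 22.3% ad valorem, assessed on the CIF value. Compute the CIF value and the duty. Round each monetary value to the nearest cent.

CIF = FCA price + pre-shipment costs + freight + insurance
CIF = 170770.10 + 537.88 + 3183.48 + 230.20 = 174721.66
Import duty = 174721.66 × 22.3% = 38962.93

CIF value: USD 174721.66; import duty: USD 38962.93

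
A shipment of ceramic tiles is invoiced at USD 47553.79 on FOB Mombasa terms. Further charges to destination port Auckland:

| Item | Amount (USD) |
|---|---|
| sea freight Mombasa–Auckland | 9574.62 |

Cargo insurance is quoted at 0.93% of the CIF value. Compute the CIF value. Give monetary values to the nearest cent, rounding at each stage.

CIF value: USD 57664.69

Let C be the CIF value. C = FOB price + freight + 0.93% × C
C − 0.93% × C = 47553.79 + 9574.62
0.9907 × C = 57128.41
C = 57128.41 / 0.9907 = 57664.69
Insurance premium = 0.93% × 57664.69 = 536.28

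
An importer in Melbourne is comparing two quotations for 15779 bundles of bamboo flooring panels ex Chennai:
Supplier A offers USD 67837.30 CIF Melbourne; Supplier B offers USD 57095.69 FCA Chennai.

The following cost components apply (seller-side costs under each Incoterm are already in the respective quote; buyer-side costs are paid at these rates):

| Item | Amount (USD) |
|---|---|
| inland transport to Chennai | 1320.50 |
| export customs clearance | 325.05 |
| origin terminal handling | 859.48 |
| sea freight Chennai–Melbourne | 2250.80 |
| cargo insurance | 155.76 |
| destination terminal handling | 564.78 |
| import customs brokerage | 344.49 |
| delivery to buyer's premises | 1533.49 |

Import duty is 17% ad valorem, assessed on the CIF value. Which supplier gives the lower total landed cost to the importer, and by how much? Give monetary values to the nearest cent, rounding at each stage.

Supplier A (CIF):
The CIF price already equals the CIF value: 67837.30
Import duty = 67837.30 × 17% = 11532.34
Buyer bears (A): 564.78 + 344.49 + 1533.49 = 2442.76
Landed cost (A) = invoice 67837.30 + 2442.76 + duty 11532.34 = 81812.40
Supplier B (FCA):
CIF value = FCA price + origin terminal + freight + insurance = 57095.69 + 859.48 + 2250.80 + 155.76 = 60361.73
Import duty = 60361.73 × 17% = 10261.49
Buyer bears (B): 859.48 + 2250.80 + 155.76 + 564.78 + 344.49 + 1533.49 = 5708.80
Landed cost (B) = invoice 57095.69 + 5708.80 + duty 10261.49 = 73065.98
Difference = |81812.40 − 73065.98| = 8746.42

Supplier B is cheaper by USD 8746.42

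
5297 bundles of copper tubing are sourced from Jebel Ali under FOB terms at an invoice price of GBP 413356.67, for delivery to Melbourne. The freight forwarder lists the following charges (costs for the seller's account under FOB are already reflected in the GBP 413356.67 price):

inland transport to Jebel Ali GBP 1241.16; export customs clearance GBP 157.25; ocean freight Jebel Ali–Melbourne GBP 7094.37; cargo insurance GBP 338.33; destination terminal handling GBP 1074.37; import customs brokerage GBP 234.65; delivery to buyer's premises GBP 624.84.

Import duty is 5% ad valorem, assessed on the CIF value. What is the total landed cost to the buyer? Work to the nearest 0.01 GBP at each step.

Total landed cost: GBP 443762.70

FOB: the seller bears costs until goods are on board at the origin port; the buyer bears freight, insurance and all costs thereafter.
Already in the invoice (seller's account under FOB): inland to port, export clearance — exclude.
CIF value = FOB price + freight + insurance = 413356.67 + 7094.37 + 338.33 = 420789.37
Import duty = 420789.37 × 5% = 21039.47
Buyer bears: freight 7094.37 + insurance 338.33 + destination terminal 1074.37 + brokerage 234.65 + delivery 624.84 + duty 21039.47 = 30406.03
Landed cost = invoice 413356.67 + 30406.03 = 443762.70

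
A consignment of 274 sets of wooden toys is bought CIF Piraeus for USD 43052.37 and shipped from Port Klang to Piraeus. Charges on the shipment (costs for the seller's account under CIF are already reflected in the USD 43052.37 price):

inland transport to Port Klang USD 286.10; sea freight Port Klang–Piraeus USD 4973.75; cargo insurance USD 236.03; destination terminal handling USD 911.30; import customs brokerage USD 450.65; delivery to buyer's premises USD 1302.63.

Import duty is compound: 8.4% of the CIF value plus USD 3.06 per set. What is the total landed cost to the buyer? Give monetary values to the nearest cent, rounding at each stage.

CIF: the seller pays costs through ocean freight and marine insurance to the destination port.
Already in the invoice (seller's account under CIF): inland to port, freight, insurance — exclude.
The CIF price already equals the CIF value: 43052.37
Ad valorem component: 43052.37 × 8.4% = 3616.40
Specific component: 274 × 3.06 = 838.44
Import duty = 3616.40 + 838.44 = 4454.84
Buyer bears: destination terminal 911.30 + brokerage 450.65 + delivery 1302.63 + duty 4454.84 = 7119.42
Landed cost = invoice 43052.37 + 7119.42 = 50171.79

Total landed cost: USD 50171.79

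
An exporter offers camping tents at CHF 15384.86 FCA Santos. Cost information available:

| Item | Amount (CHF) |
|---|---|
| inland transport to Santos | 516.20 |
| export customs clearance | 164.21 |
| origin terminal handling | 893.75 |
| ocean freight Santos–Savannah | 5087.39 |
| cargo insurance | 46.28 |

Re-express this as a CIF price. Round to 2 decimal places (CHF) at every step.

CIF price: CHF 21412.28

Not relevant to the conversion: export clearance, inland to port — on the seller under both FCA and CIF; already in the FCA price and stays in the CIF price.
From FCA to CIF, the seller additionally bears: origin terminal, freight, insurance.
CIF price = 15384.86 + 893.75 + 5087.39 + 46.28 = 21412.28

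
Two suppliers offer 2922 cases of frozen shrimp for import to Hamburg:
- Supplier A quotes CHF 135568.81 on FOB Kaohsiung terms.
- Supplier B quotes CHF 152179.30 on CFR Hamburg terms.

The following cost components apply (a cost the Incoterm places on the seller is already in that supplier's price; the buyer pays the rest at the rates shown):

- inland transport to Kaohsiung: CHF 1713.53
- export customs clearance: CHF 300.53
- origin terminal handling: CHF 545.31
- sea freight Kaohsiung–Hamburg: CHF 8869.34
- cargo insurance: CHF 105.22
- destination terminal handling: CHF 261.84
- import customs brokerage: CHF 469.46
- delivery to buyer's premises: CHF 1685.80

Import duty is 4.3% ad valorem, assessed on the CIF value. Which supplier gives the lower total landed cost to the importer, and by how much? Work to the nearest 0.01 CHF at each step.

Supplier A (FOB):
CIF value = FOB price + freight + insurance = 135568.81 + 8869.34 + 105.22 = 144543.37
Import duty = 144543.37 × 4.3% = 6215.36
Buyer bears (A): 8869.34 + 105.22 + 261.84 + 469.46 + 1685.80 = 11391.66
Landed cost (A) = invoice 135568.81 + 11391.66 + duty 6215.36 = 153175.83
Supplier B (CFR):
CIF value = CFR price + insurance = 152179.30 + 105.22 = 152284.52
Import duty = 152284.52 × 4.3% = 6548.23
Buyer bears (B): 105.22 + 261.84 + 469.46 + 1685.80 = 2522.32
Landed cost (B) = invoice 152179.30 + 2522.32 + duty 6548.23 = 161249.85
Difference = |153175.83 − 161249.85| = 8074.02

Supplier A is cheaper by CHF 8074.02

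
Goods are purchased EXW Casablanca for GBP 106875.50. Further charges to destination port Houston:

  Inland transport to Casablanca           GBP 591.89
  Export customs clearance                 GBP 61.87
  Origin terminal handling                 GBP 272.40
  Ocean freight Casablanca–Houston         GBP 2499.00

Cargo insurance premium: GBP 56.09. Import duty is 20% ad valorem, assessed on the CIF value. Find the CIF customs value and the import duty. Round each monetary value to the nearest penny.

CIF = EXW price + pre-shipment costs + freight + insurance
CIF = 106875.50 + 591.89 + 61.87 + 272.40 + 2499.00 + 56.09 = 110356.75
Import duty = 110356.75 × 20% = 22071.35

CIF value: GBP 110356.75; import duty: GBP 22071.35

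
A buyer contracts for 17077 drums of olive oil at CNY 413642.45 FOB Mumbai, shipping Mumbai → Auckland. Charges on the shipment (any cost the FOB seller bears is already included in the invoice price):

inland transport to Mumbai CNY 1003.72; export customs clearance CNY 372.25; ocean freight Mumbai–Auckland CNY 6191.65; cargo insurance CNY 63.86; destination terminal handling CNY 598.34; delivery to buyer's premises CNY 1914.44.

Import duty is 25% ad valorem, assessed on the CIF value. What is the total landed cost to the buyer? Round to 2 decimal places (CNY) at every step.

Total landed cost: CNY 527385.23

FOB: the seller bears costs until goods are on board at the origin port; the buyer bears freight, insurance and all costs thereafter.
Already in the invoice (seller's account under FOB): inland to port, export clearance — exclude.
CIF value = FOB price + freight + insurance = 413642.45 + 6191.65 + 63.86 = 419897.96
Import duty = 419897.96 × 25% = 104974.49
Buyer bears: freight 6191.65 + insurance 63.86 + destination terminal 598.34 + delivery 1914.44 + duty 104974.49 = 113742.78
Landed cost = invoice 413642.45 + 113742.78 = 527385.23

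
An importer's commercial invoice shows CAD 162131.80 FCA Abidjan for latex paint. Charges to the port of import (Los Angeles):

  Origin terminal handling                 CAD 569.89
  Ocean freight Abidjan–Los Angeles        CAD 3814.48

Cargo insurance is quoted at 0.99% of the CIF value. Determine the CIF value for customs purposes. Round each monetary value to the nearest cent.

Let C be the CIF value. C = FCA price + pre-shipment costs + freight + 0.99% × C
C − 0.99% × C = 162131.80 + 569.89 + 3814.48
0.9901 × C = 166516.17
C = 166516.17 / 0.9901 = 168181.16
Insurance premium = 0.99% × 168181.16 = 1664.99

CIF value: CAD 168181.16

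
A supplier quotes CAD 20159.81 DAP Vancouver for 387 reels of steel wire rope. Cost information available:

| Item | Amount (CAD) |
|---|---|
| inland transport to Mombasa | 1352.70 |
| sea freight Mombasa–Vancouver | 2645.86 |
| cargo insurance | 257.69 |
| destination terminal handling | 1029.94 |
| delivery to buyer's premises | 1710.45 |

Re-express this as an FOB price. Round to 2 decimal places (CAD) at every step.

FOB price: CAD 14515.87

Not relevant to the conversion: inland to port — on the seller under both DAP and FOB; already in the DAP price and stays in the FOB price.
From DAP to FOB, the seller no longer bears: freight, insurance, destination terminal, delivery.
FOB price = 20159.81 − 2645.86 − 257.69 − 1029.94 − 1710.45 = 14515.87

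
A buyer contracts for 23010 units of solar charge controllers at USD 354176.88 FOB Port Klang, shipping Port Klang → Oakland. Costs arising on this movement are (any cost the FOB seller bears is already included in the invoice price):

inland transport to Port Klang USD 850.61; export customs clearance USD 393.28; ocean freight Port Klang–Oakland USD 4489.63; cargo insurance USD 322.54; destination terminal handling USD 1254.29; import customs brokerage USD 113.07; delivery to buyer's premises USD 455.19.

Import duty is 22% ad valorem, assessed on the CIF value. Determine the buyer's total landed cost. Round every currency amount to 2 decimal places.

Total landed cost: USD 439789.19

FOB: the seller bears costs until goods are on board at the origin port; the buyer bears freight, insurance and all costs thereafter.
Already in the invoice (seller's account under FOB): inland to port, export clearance — exclude.
CIF value = FOB price + freight + insurance = 354176.88 + 4489.63 + 322.54 = 358989.05
Import duty = 358989.05 × 22% = 78977.59
Buyer bears: freight 4489.63 + insurance 322.54 + destination terminal 1254.29 + brokerage 113.07 + delivery 455.19 + duty 78977.59 = 85612.31
Landed cost = invoice 354176.88 + 85612.31 = 439789.19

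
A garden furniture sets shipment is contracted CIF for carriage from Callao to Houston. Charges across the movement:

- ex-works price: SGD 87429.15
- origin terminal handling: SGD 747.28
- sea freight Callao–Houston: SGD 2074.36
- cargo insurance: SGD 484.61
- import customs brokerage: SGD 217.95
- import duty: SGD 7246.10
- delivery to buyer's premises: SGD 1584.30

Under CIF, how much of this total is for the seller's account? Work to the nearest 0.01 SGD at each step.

CIF: the seller pays costs through ocean freight and marine insurance to the destination port.
Seller's account: goods 87429.15 + origin terminal 747.28 + freight 2074.36 + insurance 484.61 = 90735.40
Buyer's account: brokerage 217.95 + duty 7246.10 + delivery 1584.30 = 9048.35

Seller's account: SGD 90735.40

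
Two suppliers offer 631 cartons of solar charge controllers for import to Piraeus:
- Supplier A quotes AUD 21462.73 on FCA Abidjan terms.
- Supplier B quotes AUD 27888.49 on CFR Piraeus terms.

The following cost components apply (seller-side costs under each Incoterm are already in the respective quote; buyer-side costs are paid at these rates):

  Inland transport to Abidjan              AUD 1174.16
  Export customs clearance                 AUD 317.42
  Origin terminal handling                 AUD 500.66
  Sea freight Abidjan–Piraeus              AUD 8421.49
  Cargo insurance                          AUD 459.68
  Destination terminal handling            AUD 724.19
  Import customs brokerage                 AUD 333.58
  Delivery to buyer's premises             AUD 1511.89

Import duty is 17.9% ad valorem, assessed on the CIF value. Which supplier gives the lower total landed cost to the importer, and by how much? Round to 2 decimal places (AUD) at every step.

Supplier A (FCA):
CIF value = FCA price + origin terminal + freight + insurance = 21462.73 + 500.66 + 8421.49 + 459.68 = 30844.56
Import duty = 30844.56 × 17.9% = 5521.18
Buyer bears (A): 500.66 + 8421.49 + 459.68 + 724.19 + 333.58 + 1511.89 = 11951.49
Landed cost (A) = invoice 21462.73 + 11951.49 + duty 5521.18 = 38935.40
Supplier B (CFR):
CIF value = CFR price + insurance = 27888.49 + 459.68 = 28348.17
Import duty = 28348.17 × 17.9% = 5074.32
Buyer bears (B): 459.68 + 724.19 + 333.58 + 1511.89 = 3029.34
Landed cost (B) = invoice 27888.49 + 3029.34 + duty 5074.32 = 35992.15
Difference = |38935.40 − 35992.15| = 2943.25

Supplier B is cheaper by AUD 2943.25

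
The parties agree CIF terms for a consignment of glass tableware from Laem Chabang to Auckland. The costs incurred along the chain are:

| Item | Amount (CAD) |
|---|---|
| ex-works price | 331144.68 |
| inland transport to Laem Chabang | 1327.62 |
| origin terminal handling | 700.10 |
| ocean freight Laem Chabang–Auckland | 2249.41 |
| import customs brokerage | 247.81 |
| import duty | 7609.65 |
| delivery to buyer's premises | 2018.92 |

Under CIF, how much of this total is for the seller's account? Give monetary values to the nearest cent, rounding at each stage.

CIF: the seller pays costs through ocean freight and marine insurance to the destination port.
Seller's account: goods 331144.68 + inland to port 1327.62 + origin terminal 700.10 + freight 2249.41 = 335421.81
Buyer's account: brokerage 247.81 + duty 7609.65 + delivery 2018.92 = 9876.38

Seller's account: CAD 335421.81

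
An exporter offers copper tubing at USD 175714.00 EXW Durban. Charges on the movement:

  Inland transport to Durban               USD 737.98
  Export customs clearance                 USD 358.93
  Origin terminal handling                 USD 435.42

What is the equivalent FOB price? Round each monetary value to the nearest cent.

FOB price: USD 177246.33

From EXW to FOB, the seller additionally bears: inland to port, export clearance, origin terminal.
FOB price = 175714.00 + 737.98 + 358.93 + 435.42 = 177246.33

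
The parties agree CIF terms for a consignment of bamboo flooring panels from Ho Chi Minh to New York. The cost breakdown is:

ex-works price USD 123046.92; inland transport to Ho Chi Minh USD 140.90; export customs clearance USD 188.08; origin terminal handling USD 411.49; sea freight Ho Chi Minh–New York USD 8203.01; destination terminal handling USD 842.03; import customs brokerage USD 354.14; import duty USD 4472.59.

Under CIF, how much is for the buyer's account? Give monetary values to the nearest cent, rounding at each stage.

CIF: the seller pays costs through ocean freight and marine insurance to the destination port.
Seller's account: goods 123046.92 + inland to port 140.90 + export clearance 188.08 + origin terminal 411.49 + freight 8203.01 = 131990.40
Buyer's account: destination terminal 842.03 + brokerage 354.14 + duty 4472.59 = 5668.76

Buyer's account: USD 5668.76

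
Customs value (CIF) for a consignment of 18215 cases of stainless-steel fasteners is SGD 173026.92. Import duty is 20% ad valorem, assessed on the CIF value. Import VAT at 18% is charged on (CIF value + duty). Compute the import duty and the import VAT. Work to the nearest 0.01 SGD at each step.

Import duty: SGD 34605.38; import VAT: SGD 37373.81

Import duty = 173026.92 × 20% = 34605.38
VAT base = CIF + duty = 173026.92 + 34605.38 = 207632.30
Import VAT = 207632.30 × 18% = 37373.81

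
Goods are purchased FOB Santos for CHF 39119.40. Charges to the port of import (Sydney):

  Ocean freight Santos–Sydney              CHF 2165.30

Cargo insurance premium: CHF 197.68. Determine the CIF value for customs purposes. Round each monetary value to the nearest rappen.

CIF = FOB price + freight + insurance
CIF = 39119.40 + 2165.30 + 197.68 = 41482.38

CIF value: CHF 41482.38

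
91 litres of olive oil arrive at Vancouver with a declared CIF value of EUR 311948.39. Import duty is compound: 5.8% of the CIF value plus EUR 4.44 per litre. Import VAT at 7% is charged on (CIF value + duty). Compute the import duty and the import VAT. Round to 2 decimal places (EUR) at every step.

Import duty: EUR 18497.05; import VAT: EUR 23131.18

Ad valorem component: 311948.39 × 5.8% = 18093.01
Specific component: 91 × 4.44 = 404.04
Import duty = 18093.01 + 404.04 = 18497.05
VAT base = CIF + duty = 311948.39 + 18497.05 = 330445.44
Import VAT = 330445.44 × 7% = 23131.18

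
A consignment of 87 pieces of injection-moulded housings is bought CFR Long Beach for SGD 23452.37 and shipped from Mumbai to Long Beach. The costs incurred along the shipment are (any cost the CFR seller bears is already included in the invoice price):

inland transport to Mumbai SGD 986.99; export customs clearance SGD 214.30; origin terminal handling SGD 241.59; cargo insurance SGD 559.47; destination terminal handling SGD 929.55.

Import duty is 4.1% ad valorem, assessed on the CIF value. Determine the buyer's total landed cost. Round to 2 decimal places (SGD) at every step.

Total landed cost: SGD 25925.88

CFR: the seller pays costs through ocean freight to the destination port, but not insurance.
Already in the invoice (seller's account under CFR): inland to port, export clearance, origin terminal — exclude.
CIF value = CFR price + insurance = 23452.37 + 559.47 = 24011.84
Import duty = 24011.84 × 4.1% = 984.49
Buyer bears: insurance 559.47 + destination terminal 929.55 + duty 984.49 = 2473.51
Landed cost = invoice 23452.37 + 2473.51 = 25925.88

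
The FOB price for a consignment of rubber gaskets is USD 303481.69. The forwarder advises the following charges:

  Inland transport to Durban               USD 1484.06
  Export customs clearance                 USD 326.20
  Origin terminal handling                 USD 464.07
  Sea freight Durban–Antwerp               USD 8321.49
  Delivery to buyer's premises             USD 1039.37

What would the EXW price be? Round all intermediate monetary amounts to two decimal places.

EXW price: USD 301207.36

Not relevant to the conversion: freight, delivery — on the buyer under both terms; not part of either seller's price.
From FOB to EXW, the seller no longer bears: inland to port, export clearance, origin terminal.
EXW price = 303481.69 − 1484.06 − 326.20 − 464.07 = 301207.36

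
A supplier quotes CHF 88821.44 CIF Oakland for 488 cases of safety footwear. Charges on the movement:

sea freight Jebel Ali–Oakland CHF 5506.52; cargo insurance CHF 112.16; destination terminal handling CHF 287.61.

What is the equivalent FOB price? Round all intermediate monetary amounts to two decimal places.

Not relevant to the conversion: destination terminal — on the buyer under both terms; not part of either seller's price.
From CIF to FOB, the seller no longer bears: freight, insurance.
FOB price = 88821.44 − 5506.52 − 112.16 = 83202.76

FOB price: CHF 83202.76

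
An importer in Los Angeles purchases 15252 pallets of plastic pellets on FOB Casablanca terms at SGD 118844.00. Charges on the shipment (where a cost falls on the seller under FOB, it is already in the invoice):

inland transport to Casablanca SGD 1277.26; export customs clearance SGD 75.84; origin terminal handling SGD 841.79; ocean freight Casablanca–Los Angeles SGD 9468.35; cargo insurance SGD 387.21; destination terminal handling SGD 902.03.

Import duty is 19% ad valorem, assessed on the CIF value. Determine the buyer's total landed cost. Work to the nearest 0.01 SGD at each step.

FOB: the seller bears costs until goods are on board at the origin port; the buyer bears freight, insurance and all costs thereafter.
Already in the invoice (seller's account under FOB): inland to port, export clearance, origin terminal — exclude.
CIF value = FOB price + freight + insurance = 118844.00 + 9468.35 + 387.21 = 128699.56
Import duty = 128699.56 × 19% = 24452.92
Buyer bears: freight 9468.35 + insurance 387.21 + destination terminal 902.03 + duty 24452.92 = 35210.51
Landed cost = invoice 118844.00 + 35210.51 = 154054.51

Total landed cost: SGD 154054.51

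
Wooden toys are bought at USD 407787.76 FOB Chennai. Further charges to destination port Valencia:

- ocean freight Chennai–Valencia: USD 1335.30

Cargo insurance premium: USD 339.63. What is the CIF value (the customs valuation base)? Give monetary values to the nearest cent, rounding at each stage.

CIF = FOB price + freight + insurance
CIF = 407787.76 + 1335.30 + 339.63 = 409462.69

CIF value: USD 409462.69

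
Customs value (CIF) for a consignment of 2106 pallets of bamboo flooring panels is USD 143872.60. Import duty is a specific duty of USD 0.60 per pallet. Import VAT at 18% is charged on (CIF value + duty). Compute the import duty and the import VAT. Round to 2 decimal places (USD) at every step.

Import duty = 2106 × 0.60 = 1263.60
VAT base = CIF + duty = 143872.60 + 1263.60 = 145136.20
Import VAT = 145136.20 × 18% = 26124.52

Import duty: USD 1263.60; import VAT: USD 26124.52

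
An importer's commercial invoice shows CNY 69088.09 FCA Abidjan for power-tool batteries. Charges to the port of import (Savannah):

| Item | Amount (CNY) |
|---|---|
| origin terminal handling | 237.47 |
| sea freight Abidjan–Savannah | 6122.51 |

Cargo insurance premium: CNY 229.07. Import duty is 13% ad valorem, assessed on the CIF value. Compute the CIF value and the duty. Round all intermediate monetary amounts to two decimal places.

CIF = FCA price + pre-shipment costs + freight + insurance
CIF = 69088.09 + 237.47 + 6122.51 + 229.07 = 75677.14
Import duty = 75677.14 × 13% = 9838.03

CIF value: CNY 75677.14; import duty: CNY 9838.03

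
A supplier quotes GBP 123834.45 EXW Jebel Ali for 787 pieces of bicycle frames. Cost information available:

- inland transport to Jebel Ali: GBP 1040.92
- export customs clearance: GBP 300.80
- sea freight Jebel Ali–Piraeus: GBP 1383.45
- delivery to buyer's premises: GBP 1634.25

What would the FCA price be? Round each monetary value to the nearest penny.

Not relevant to the conversion: delivery, freight — on the buyer under both terms; not part of either seller's price.
From EXW to FCA, the seller additionally bears: inland to port, export clearance.
FCA price = 123834.45 + 1040.92 + 300.80 = 125176.17

FCA price: GBP 125176.17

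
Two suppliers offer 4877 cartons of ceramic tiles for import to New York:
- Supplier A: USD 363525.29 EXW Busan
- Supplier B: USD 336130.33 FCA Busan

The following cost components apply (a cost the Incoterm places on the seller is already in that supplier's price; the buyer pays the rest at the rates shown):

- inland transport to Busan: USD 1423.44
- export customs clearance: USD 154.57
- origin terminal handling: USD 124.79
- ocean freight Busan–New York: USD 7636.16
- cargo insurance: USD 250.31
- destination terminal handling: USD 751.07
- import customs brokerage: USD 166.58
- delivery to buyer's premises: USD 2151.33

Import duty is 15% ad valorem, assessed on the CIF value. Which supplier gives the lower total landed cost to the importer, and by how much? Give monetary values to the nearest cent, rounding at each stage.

Supplier A (EXW):
CIF value = EXW price + inland to port + export clearance + origin terminal + freight + insurance = 363525.29 + 1423.44 + 154.57 + 124.79 + 7636.16 + 250.31 = 373114.56
Import duty = 373114.56 × 15% = 55967.18
Buyer bears (A): 1423.44 + 154.57 + 124.79 + 7636.16 + 250.31 + 751.07 + 166.58 + 2151.33 = 12658.25
Landed cost (A) = invoice 363525.29 + 12658.25 + duty 55967.18 = 432150.72
Supplier B (FCA):
CIF value = FCA price + origin terminal + freight + insurance = 336130.33 + 124.79 + 7636.16 + 250.31 = 344141.59
Import duty = 344141.59 × 15% = 51621.24
Buyer bears (B): 124.79 + 7636.16 + 250.31 + 751.07 + 166.58 + 2151.33 = 11080.24
Landed cost (B) = invoice 336130.33 + 11080.24 + duty 51621.24 = 398831.81
Difference = |432150.72 − 398831.81| = 33318.91

Supplier B is cheaper by USD 33318.91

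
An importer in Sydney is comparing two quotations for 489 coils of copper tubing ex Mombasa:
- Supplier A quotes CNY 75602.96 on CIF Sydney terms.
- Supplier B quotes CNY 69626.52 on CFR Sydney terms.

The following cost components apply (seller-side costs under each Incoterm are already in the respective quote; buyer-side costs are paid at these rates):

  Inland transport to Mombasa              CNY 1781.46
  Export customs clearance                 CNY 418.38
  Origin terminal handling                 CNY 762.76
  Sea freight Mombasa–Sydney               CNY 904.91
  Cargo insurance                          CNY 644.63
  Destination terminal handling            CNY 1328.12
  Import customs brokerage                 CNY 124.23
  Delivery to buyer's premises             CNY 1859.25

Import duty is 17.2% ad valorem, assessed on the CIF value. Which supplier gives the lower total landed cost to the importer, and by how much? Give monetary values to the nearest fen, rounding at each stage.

Supplier B is cheaper by CNY 6248.88

Supplier A (CIF):
The CIF price already equals the CIF value: 75602.96
Import duty = 75602.96 × 17.2% = 13003.71
Buyer bears (A): 1328.12 + 124.23 + 1859.25 = 3311.60
Landed cost (A) = invoice 75602.96 + 3311.60 + duty 13003.71 = 91918.27
Supplier B (CFR):
CIF value = CFR price + insurance = 69626.52 + 644.63 = 70271.15
Import duty = 70271.15 × 17.2% = 12086.64
Buyer bears (B): 644.63 + 1328.12 + 124.23 + 1859.25 = 3956.23
Landed cost (B) = invoice 69626.52 + 3956.23 + duty 12086.64 = 85669.39
Difference = |91918.27 − 85669.39| = 6248.88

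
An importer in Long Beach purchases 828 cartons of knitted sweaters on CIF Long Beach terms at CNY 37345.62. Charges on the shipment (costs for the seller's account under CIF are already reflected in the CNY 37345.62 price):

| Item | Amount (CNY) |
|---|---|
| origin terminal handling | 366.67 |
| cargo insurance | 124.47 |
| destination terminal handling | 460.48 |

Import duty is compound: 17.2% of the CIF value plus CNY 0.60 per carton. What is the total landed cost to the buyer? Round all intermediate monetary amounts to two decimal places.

Total landed cost: CNY 44726.35

CIF: the seller pays costs through ocean freight and marine insurance to the destination port.
Already in the invoice (seller's account under CIF): origin terminal, insurance — exclude.
The CIF price already equals the CIF value: 37345.62
Ad valorem component: 37345.62 × 17.2% = 6423.45
Specific component: 828 × 0.60 = 496.80
Import duty = 6423.45 + 496.80 = 6920.25
Buyer bears: destination terminal 460.48 + duty 6920.25 = 7380.73
Landed cost = invoice 37345.62 + 7380.73 = 44726.35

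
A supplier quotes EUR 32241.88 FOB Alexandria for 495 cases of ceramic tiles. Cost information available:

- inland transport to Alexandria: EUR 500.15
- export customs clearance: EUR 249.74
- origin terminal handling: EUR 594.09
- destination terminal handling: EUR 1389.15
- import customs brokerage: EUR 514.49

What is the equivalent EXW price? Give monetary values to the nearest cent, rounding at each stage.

Not relevant to the conversion: brokerage, destination terminal — on the buyer under both terms; not part of either seller's price.
From FOB to EXW, the seller no longer bears: inland to port, export clearance, origin terminal.
EXW price = 32241.88 − 500.15 − 249.74 − 594.09 = 30897.90

EXW price: EUR 30897.90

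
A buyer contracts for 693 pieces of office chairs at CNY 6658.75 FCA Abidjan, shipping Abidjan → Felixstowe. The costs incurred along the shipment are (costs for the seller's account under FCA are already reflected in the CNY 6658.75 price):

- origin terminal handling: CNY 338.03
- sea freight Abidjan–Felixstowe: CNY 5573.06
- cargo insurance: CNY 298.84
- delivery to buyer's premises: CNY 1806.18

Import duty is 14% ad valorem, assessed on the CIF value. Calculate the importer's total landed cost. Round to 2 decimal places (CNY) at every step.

Total landed cost: CNY 16476.48

FCA: the seller delivers export-cleared goods to the carrier; the buyer bears costs from that point.
CIF value = FCA price + origin terminal + freight + insurance = 6658.75 + 338.03 + 5573.06 + 298.84 = 12868.68
Import duty = 12868.68 × 14% = 1801.62
Buyer bears: origin terminal 338.03 + freight 5573.06 + insurance 298.84 + delivery 1806.18 + duty 1801.62 = 9817.73
Landed cost = invoice 6658.75 + 9817.73 = 16476.48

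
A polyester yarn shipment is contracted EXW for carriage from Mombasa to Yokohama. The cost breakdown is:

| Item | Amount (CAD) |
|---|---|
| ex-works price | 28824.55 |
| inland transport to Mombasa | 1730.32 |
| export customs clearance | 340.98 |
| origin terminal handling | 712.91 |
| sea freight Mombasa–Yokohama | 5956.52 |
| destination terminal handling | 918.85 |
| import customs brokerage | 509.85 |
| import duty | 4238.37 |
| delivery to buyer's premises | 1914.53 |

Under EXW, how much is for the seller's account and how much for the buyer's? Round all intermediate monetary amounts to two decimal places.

EXW: the seller makes goods available at their premises; the buyer bears all onward costs.
Seller's account: goods 28824.55 = 28824.55
Buyer's account: inland to port 1730.32 + export clearance 340.98 + origin terminal 712.91 + freight 5956.52 + destination terminal 918.85 + brokerage 509.85 + duty 4238.37 + delivery 1914.53 = 16322.33

Seller: CAD 28824.55; buyer: CAD 16322.33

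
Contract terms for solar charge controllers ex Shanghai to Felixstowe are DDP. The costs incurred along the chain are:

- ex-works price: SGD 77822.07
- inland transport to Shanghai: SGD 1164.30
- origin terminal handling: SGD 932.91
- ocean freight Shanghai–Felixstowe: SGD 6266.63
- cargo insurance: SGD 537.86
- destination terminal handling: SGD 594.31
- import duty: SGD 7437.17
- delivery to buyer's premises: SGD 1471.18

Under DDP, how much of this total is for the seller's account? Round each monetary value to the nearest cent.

Seller's account: SGD 96226.43

DDP: the seller bears all costs including import duty.
Seller's account: goods 77822.07 + inland to port 1164.30 + origin terminal 932.91 + freight 6266.63 + insurance 537.86 + destination terminal 594.31 + duty 7437.17 + delivery 1471.18 = 96226.43
Buyer's account: 0.00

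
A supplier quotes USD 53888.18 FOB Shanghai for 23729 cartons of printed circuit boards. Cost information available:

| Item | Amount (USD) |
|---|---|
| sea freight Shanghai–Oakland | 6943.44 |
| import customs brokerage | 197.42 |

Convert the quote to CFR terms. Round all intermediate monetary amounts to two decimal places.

CFR price: USD 60831.62

Not relevant to the conversion: brokerage — on the buyer under both terms; not part of either seller's price.
From FOB to CFR, the seller additionally bears: freight.
CFR price = 53888.18 + 6943.44 = 60831.62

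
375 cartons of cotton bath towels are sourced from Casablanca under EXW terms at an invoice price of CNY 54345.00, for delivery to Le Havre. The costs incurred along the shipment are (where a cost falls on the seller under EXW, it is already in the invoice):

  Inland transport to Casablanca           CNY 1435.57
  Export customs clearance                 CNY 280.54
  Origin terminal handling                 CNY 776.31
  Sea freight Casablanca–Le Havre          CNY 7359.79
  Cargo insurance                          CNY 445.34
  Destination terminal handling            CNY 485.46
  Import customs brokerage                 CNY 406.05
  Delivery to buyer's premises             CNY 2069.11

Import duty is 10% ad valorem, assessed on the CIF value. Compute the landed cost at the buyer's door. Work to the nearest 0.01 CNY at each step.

Total landed cost: CNY 74067.43

EXW: the seller makes goods available at their premises; the buyer bears all onward costs.
CIF value = EXW price + inland to port + export clearance + origin terminal + freight + insurance = 54345.00 + 1435.57 + 280.54 + 776.31 + 7359.79 + 445.34 = 64642.55
Import duty = 64642.55 × 10% = 6464.26
Buyer bears: inland to port 1435.57 + export clearance 280.54 + origin terminal 776.31 + freight 7359.79 + insurance 445.34 + destination terminal 485.46 + brokerage 406.05 + delivery 2069.11 + duty 6464.26 = 19722.43
Landed cost = invoice 54345.00 + 19722.43 = 74067.43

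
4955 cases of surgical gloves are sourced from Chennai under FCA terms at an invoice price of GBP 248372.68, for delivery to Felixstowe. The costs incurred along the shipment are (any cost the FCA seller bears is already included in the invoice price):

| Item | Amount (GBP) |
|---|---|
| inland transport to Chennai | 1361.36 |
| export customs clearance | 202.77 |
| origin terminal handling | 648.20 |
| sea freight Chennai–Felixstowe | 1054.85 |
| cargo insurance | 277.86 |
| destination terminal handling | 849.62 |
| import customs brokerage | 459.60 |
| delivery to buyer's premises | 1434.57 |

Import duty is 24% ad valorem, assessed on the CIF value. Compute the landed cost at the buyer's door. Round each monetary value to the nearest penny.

Total landed cost: GBP 313182.24

FCA: the seller delivers export-cleared goods to the carrier; the buyer bears costs from that point.
Already in the invoice (seller's account under FCA): inland to port, export clearance — exclude.
CIF value = FCA price + origin terminal + freight + insurance = 248372.68 + 648.20 + 1054.85 + 277.86 = 250353.59
Import duty = 250353.59 × 24% = 60084.86
Buyer bears: origin terminal 648.20 + freight 1054.85 + insurance 277.86 + destination terminal 849.62 + brokerage 459.60 + delivery 1434.57 + duty 60084.86 = 64809.56
Landed cost = invoice 248372.68 + 64809.56 = 313182.24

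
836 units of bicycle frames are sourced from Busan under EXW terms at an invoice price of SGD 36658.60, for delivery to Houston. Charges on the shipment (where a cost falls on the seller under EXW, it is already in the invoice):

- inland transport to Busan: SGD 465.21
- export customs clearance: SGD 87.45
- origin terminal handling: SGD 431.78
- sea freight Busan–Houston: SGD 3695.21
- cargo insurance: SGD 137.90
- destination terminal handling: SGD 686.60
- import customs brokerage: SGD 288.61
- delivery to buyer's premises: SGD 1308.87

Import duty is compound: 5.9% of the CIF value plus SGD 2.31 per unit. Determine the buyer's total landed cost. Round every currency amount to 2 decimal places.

Total landed cost: SGD 48138.48

EXW: the seller makes goods available at their premises; the buyer bears all onward costs.
CIF value = EXW price + inland to port + export clearance + origin terminal + freight + insurance = 36658.60 + 465.21 + 87.45 + 431.78 + 3695.21 + 137.90 = 41476.15
Ad valorem component: 41476.15 × 5.9% = 2447.09
Specific component: 836 × 2.31 = 1931.16
Import duty = 2447.09 + 1931.16 = 4378.25
Buyer bears: inland to port 465.21 + export clearance 87.45 + origin terminal 431.78 + freight 3695.21 + insurance 137.90 + destination terminal 686.60 + brokerage 288.61 + delivery 1308.87 + duty 4378.25 = 11479.88
Landed cost = invoice 36658.60 + 11479.88 = 48138.48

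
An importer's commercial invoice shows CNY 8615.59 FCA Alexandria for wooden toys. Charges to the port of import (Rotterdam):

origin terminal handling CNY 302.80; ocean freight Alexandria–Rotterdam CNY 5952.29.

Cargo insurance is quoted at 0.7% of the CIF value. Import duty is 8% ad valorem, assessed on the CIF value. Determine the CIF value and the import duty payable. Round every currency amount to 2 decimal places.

Let C be the CIF value. C = FCA price + pre-shipment costs + freight + 0.7% × C
C − 0.7% × C = 8615.59 + 302.80 + 5952.29
0.993 × C = 14870.68
C = 14870.68 / 0.993 = 14975.51
Insurance premium = 0.7% × 14975.51 = 104.83
Import duty = 14975.51 × 8% = 1198.04

CIF value: CNY 14975.51; import duty: CNY 1198.04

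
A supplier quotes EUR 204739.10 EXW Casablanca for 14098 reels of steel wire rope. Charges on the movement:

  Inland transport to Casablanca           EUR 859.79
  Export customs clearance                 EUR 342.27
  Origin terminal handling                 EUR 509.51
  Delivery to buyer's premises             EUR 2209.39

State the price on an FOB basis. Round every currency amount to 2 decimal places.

FOB price: EUR 206450.67

Not relevant to the conversion: delivery — on the buyer under both terms; not part of either seller's price.
From EXW to FOB, the seller additionally bears: inland to port, export clearance, origin terminal.
FOB price = 204739.10 + 859.79 + 342.27 + 509.51 = 206450.67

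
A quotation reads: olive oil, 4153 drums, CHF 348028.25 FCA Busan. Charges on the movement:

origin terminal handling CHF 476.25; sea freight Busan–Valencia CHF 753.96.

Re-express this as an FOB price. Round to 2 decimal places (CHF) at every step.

FOB price: CHF 348504.50

Not relevant to the conversion: freight — on the buyer under both terms; not part of either seller's price.
From FCA to FOB, the seller additionally bears: origin terminal.
FOB price = 348028.25 + 476.25 = 348504.50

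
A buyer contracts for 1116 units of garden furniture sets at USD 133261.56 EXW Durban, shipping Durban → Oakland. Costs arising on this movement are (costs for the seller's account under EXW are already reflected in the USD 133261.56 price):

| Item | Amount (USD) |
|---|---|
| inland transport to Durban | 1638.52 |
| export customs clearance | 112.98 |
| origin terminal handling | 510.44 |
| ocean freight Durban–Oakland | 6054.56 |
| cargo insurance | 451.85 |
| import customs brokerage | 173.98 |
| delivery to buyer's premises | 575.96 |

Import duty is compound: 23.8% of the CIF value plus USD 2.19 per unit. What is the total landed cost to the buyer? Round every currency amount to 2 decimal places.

EXW: the seller makes goods available at their premises; the buyer bears all onward costs.
CIF value = EXW price + inland to port + export clearance + origin terminal + freight + insurance = 133261.56 + 1638.52 + 112.98 + 510.44 + 6054.56 + 451.85 = 142029.91
Ad valorem component: 142029.91 × 23.8% = 33803.12
Specific component: 1116 × 2.19 = 2444.04
Import duty = 33803.12 + 2444.04 = 36247.16
Buyer bears: inland to port 1638.52 + export clearance 112.98 + origin terminal 510.44 + freight 6054.56 + insurance 451.85 + brokerage 173.98 + delivery 575.96 + duty 36247.16 = 45765.45
Landed cost = invoice 133261.56 + 45765.45 = 179027.01

Total landed cost: USD 179027.01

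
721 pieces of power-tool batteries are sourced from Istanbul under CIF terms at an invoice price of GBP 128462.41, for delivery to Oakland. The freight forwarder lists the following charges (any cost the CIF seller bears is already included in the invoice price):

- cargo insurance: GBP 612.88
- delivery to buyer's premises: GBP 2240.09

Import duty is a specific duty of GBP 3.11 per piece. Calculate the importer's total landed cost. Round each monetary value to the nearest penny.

CIF: the seller pays costs through ocean freight and marine insurance to the destination port.
Already in the invoice (seller's account under CIF): insurance — exclude.
The CIF price already equals the CIF value: 128462.41
Import duty = 721 × 3.11 = 2242.31
Buyer bears: delivery 2240.09 + duty 2242.31 = 4482.40
Landed cost = invoice 128462.41 + 4482.40 = 132944.81

Total landed cost: GBP 132944.81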